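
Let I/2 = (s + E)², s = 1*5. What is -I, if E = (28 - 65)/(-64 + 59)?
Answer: -7688/25 ≈ -307.52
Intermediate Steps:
s = 5
E = 37/5 (E = -37/(-5) = -37*(-⅕) = 37/5 ≈ 7.4000)
I = 7688/25 (I = 2*(5 + 37/5)² = 2*(62/5)² = 2*(3844/25) = 7688/25 ≈ 307.52)
-I = -1*7688/25 = -7688/25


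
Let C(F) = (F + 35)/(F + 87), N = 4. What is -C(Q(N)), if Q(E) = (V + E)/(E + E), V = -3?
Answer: -281/697 ≈ -0.40316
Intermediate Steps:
Q(E) = (-3 + E)/(2*E) (Q(E) = (-3 + E)/(E + E) = (-3 + E)/((2*E)) = (-3 + E)*(1/(2*E)) = (-3 + E)/(2*E))
C(F) = (35 + F)/(87 + F)
-C(Q(N)) = -(35 + (1/2)*(-3 + 4)/4)/(87 + (1/2)*(-3 + 4)/4) = -(35 + (1/2)*(1/4)*1)/(87 + (1/2)*(1/4)*1) = -(35 + 1/8)/(87 + 1/8) = -281/(697/8*8) = -8*281/(697*8) = -1*281/697 = -281/697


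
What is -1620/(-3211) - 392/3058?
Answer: 1847624/4909619 ≈ 0.37633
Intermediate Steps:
-1620/(-3211) - 392/3058 = -1620*(-1/3211) - 392*1/3058 = 1620/3211 - 196/1529 = 1847624/4909619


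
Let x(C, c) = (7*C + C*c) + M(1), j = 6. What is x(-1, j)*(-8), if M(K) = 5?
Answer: 64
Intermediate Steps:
x(C, c) = 5 + 7*C + C*c (x(C, c) = (7*C + C*c) + 5 = 5 + 7*C + C*c)
x(-1, j)*(-8) = (5 + 7*(-1) - 1*6)*(-8) = (5 - 7 - 6)*(-8) = -8*(-8) = 64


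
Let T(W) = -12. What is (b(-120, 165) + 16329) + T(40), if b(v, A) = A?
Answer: 16482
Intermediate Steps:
(b(-120, 165) + 16329) + T(40) = (165 + 16329) - 12 = 16494 - 12 = 16482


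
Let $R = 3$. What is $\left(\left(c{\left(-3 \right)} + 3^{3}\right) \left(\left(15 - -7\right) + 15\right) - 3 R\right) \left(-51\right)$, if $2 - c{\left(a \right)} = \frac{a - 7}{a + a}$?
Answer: $-51119$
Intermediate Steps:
$c{\left(a \right)} = 2 - \frac{-7 + a}{2 a}$ ($c{\left(a \right)} = 2 - \frac{a - 7}{a + a} = 2 - \frac{-7 + a}{2 a}$)
$\left(\left(c{\left(-3 \right)} + 3^{3}\right) \left(\left(15 - -7\right) + 15\right) - 3 R\right) \left(-51\right) = \left(\left(\frac{7 + 3 \left(-3\right)}{2 \left(-3\right)} + 3^{3}\right) \left(\left(15 - -7\right) + 15\right) - 9\right) \left(-51\right) = \left(\left(\frac{1}{2} \left(- \frac{1}{3}\right) \left(7 - 9\right) + 27\right) \left(\left(15 + 7\right) + 15\right) - 9\right) \left(-51\right) = \left(\left(\frac{1}{2} \left(- \frac{1}{3}\right) \left(-2\right) + 27\right) \left(22 + 15\right) - 9\right) \left(-51\right) = \left(\left(\frac{1}{3} + 27\right) 37 - 9\right) \left(-51\right) = \left(\frac{82}{3} \cdot 37 - 9\right) \left(-51\right) = \left(\frac{3034}{3} - 9\right) \left(-51\right) = \frac{3007}{3} \left(-51\right) = -51119$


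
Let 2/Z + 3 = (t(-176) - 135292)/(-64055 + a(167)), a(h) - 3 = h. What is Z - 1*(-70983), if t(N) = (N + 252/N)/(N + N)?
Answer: 61963195334073/872957951 ≈ 70981.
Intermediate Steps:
a(h) = 3 + h
t(N) = (N + 252/N)/(2*N) (t(N) = (N + 252/N)/((2*N)) = (N + 252/N)*(1/(2*N)) = (N + 252/N)/(2*N))
Z = -1978901760/872957951 (Z = 2/(-3 + ((½ + 126/(-176)²) - 135292)/(-64055 + (3 + 167))) = 2/(-3 + ((½ + 126*(1/30976)) - 135292)/(-64055 + 170)) = 2/(-3 + ((½ + 63/15488) - 135292)/(-63885)) = 2/(-3 + (7807/15488 - 135292)*(-1/63885)) = 2/(-3 - 2095394689/15488*(-1/63885)) = 2/(-3 + 2095394689/989450880) = 2/(-872957951/989450880) = 2*(-989450880/872957951) = -1978901760/872957951 ≈ -2.2669)
Z - 1*(-70983) = -1978901760/872957951 - 1*(-70983) = -1978901760/872957951 + 70983 = 61963195334073/872957951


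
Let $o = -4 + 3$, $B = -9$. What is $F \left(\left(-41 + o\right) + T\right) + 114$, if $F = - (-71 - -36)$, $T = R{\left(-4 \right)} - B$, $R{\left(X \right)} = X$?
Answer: $-1181$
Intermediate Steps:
$o = -1$
$T = 5$ ($T = -4 - -9 = -4 + 9 = 5$)
$F = 35$ ($F = - (-71 + 36) = \left(-1\right) \left(-35\right) = 35$)
$F \left(\left(-41 + o\right) + T\right) + 114 = 35 \left(\left(-41 - 1\right) + 5\right) + 114 = 35 \left(-42 + 5\right) + 114 = 35 \left(-37\right) + 114 = -1295 + 114 = -1181$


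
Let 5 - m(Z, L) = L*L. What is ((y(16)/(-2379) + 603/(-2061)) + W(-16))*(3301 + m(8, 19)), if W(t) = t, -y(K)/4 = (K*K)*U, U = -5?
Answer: -29592917905/544791 ≈ -54320.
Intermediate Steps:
y(K) = 20*K² (y(K) = -4*K*K*(-5) = -4*K²*(-5) = -(-20)*K² = 20*K²)
m(Z, L) = 5 - L² (m(Z, L) = 5 - L*L = 5 - L²)
((y(16)/(-2379) + 603/(-2061)) + W(-16))*(3301 + m(8, 19)) = (((20*16²)/(-2379) + 603/(-2061)) - 16)*(3301 + (5 - 1*19²)) = (((20*256)*(-1/2379) + 603*(-1/2061)) - 16)*(3301 + (5 - 1*361)) = ((5120*(-1/2379) - 67/229) - 16)*(3301 + (5 - 361)) = ((-5120/2379 - 67/229) - 16)*(3301 - 356) = (-1331873/544791 - 16)*2945 = -10048529/544791*2945 = -29592917905/544791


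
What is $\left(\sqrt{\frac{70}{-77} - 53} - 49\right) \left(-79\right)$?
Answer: $3871 - \frac{79 i \sqrt{6523}}{11} \approx 3871.0 - 580.04 i$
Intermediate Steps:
$\left(\sqrt{\frac{70}{-77} - 53} - 49\right) \left(-79\right) = \left(\sqrt{70 \left(- \frac{1}{77}\right) - 53} - 49\right) \left(-79\right) = \left(\sqrt{- \frac{10}{11} - 53} - 49\right) \left(-79\right) = \left(\sqrt{- \frac{593}{11}} - 49\right) \left(-79\right) = \left(\frac{i \sqrt{6523}}{11} - 49\right) \left(-79\right) = \left(-49 + \frac{i \sqrt{6523}}{11}\right) \left(-79\right) = 3871 - \frac{79 i \sqrt{6523}}{11}$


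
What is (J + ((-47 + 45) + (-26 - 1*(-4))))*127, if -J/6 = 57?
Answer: -46482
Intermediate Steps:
J = -342 (J = -6*57 = -342)
(J + ((-47 + 45) + (-26 - 1*(-4))))*127 = (-342 + ((-47 + 45) + (-26 - 1*(-4))))*127 = (-342 + (-2 + (-26 + 4)))*127 = (-342 + (-2 - 22))*127 = (-342 - 24)*127 = -366*127 = -46482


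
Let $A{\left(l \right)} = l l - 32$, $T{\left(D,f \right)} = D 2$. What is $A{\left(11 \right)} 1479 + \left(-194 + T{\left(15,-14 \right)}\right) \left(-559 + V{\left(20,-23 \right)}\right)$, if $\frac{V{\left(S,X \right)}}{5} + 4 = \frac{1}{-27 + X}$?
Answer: $\frac{1133017}{5} \approx 2.266 \cdot 10^{5}$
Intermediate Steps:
$T{\left(D,f \right)} = 2 D$
$A{\left(l \right)} = -32 + l^{2}$ ($A{\left(l \right)} = l^{2} - 32 = -32 + l^{2}$)
$V{\left(S,X \right)} = -20 + \frac{5}{-27 + X}$
$A{\left(11 \right)} 1479 + \left(-194 + T{\left(15,-14 \right)}\right) \left(-559 + V{\left(20,-23 \right)}\right) = \left(-32 + 11^{2}\right) 1479 + \left(-194 + 2 \cdot 15\right) \left(-559 + \frac{5 \left(109 - -92\right)}{-27 - 23}\right) = \left(-32 + 121\right) 1479 + \left(-194 + 30\right) \left(-559 + \frac{5 \left(109 + 92\right)}{-50}\right) = 89 \cdot 1479 - 164 \left(-559 + 5 \left(- \frac{1}{50}\right) 201\right) = 131631 - 164 \left(-559 - \frac{201}{10}\right) = 131631 - - \frac{474862}{5} = 131631 + \frac{474862}{5} = \frac{1133017}{5}$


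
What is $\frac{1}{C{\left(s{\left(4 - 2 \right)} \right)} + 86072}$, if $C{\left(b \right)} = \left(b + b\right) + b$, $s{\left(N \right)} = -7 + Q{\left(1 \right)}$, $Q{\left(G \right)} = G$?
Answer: $\frac{1}{86054} \approx 1.1621 \cdot 10^{-5}$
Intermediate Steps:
$s{\left(N \right)} = -6$ ($s{\left(N \right)} = -7 + 1 = -6$)
$C{\left(b \right)} = 3 b$ ($C{\left(b \right)} = 2 b + b = 3 b$)
$\frac{1}{C{\left(s{\left(4 - 2 \right)} \right)} + 86072} = \frac{1}{3 \left(-6\right) + 86072} = \frac{1}{-18 + 86072} = \frac{1}{86054}$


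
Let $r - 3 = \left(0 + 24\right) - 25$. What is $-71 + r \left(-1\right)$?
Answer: $-73$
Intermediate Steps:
$r = 2$ ($r = 3 + \left(\left(0 + 24\right) - 25\right) = 3 + \left(24 - 25\right) = 3 - 1 = 2$)
$-71 + r \left(-1\right) = -71 + 2 \left(-1\right) = -71 - 2 = -73$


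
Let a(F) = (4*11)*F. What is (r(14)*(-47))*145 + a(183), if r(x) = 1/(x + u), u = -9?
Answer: 6689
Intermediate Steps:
a(F) = 44*F
r(x) = 1/(-9 + x) (r(x) = 1/(x - 9) = 1/(-9 + x))
(r(14)*(-47))*145 + a(183) = (-47/(-9 + 14))*145 + 44*183 = (-47/5)*145 + 8052 = ((1/5)*(-47))*145 + 8052 = -47/5*145 + 8052 = -1363 + 8052 = 6689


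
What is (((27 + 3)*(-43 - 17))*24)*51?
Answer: -2203200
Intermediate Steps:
(((27 + 3)*(-43 - 17))*24)*51 = ((30*(-60))*24)*51 = -1800*24*51 = -43200*51 = -2203200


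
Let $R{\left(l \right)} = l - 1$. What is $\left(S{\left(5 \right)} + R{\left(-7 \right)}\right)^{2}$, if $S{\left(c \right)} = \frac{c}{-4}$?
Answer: $\frac{1369}{16} \approx 85.563$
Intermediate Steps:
$R{\left(l \right)} = -1 + l$
$S{\left(c \right)} = - \frac{c}{4}$ ($S{\left(c \right)} = c \left(- \frac{1}{4}\right) = - \frac{c}{4}$)
$\left(S{\left(5 \right)} + R{\left(-7 \right)}\right)^{2} = \left(\left(- \frac{1}{4}\right) 5 - 8\right)^{2} = \left(- \frac{5}{4} - 8\right)^{2} = \left(- \frac{37}{4}\right)^{2} = \frac{1369}{16}$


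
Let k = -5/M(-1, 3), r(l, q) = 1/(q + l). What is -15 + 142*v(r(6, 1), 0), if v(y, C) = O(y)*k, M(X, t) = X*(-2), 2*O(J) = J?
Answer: -565/14 ≈ -40.357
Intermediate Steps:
O(J) = J/2
M(X, t) = -2*X
r(l, q) = 1/(l + q)
k = -5/2 (k = -5/((-2*(-1))) = -5/2 ≈ -2.5000)
v(y, C) = -5*y/4 (v(y, C) = (y/2)*(-5/2) = -5*y/4)
-15 + 142*v(r(6, 1), 0) = -15 + 142*(-5/(4*(6 + 1))) = -15 + 142*(-5/4/7) = -15 + 142*(-5/4*⅐) = -15 + 142*(-5/28) = -15 - 355/14 = -565/14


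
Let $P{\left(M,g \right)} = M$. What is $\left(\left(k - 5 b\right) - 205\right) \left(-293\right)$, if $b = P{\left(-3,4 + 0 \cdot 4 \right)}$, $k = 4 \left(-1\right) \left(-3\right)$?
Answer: $52154$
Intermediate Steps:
$k = 12$ ($k = \left(-4\right) \left(-3\right) = 12$)
$b = -3$
$\left(\left(k - 5 b\right) - 205\right) \left(-293\right) = \left(\left(12 - -15\right) - 205\right) \left(-293\right) = \left(\left(12 + 15\right) - 205\right) \left(-293\right) = \left(27 - 205\right) \left(-293\right) = \left(-178\right) \left(-293\right) = 52154$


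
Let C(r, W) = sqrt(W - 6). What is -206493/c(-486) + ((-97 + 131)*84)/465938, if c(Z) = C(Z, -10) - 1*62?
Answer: 1491303255267/449630170 + 206493*I/965 ≈ 3316.7 + 213.98*I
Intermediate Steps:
C(r, W) = sqrt(-6 + W)
c(Z) = -62 + 4*I (c(Z) = sqrt(-6 - 10) - 1*62 = sqrt(-16) - 62 = 4*I - 62 = -62 + 4*I)
-206493/c(-486) + ((-97 + 131)*84)/465938 = -206493*(-62 - 4*I)/3860 + ((-97 + 131)*84)/465938 = -206493*(-62 - 4*I)/3860 + (34*84)*(1/465938) = -206493*(-62 - 4*I)/3860 + 2856*(1/465938) = -206493*(-62 - 4*I)/3860 + 1428/232969 = 1428/232969 - 206493*(-62 - 4*I)/3860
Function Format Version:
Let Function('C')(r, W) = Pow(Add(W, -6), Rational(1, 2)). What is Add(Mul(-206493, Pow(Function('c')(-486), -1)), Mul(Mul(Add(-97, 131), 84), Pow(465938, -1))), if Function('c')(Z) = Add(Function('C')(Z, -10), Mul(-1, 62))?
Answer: Add(Rational(1491303255267, 449630170), Mul(Rational(206493, 965), I)) ≈ Add(3316.7, Mul(213.98, I))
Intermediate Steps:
Function('C')(r, W) = Pow(Add(-6, W), Rational(1, 2))
Function('c')(Z) = Add(-62, Mul(4, I)) (Function('c')(Z) = Add(Pow(Add(-6, -10), Rational(1, 2)), Mul(-1, 62)) = Add(Pow(-16, Rational(1, 2)), -62) = Add(Mul(4, I), -62) = Add(-62, Mul(4, I)))
Add(Mul(-206493, Pow(Function('c')(-486), -1)), Mul(Mul(Add(-97, 131), 84), Pow(465938, -1))) = Add(Mul(-206493, Pow(Add(-62, Mul(4, I)), -1)), Mul(Mul(Add(-97, 131), 84), Pow(465938, -1))) = Add(Mul(-206493, Mul(Rational(1, 3860), Add(-62, Mul(-4, I)))), Mul(Mul(34, 84), Rational(1, 465938))) = Add(Mul(Rational(-206493, 3860), Add(-62, Mul(-4, I))), Mul(2856, Rational(1, 465938))) = Add(Mul(Rational(-206493, 3860), Add(-62, Mul(-4, I))), Rational(1428, 232969)) = Add(Rational(1428, 232969), Mul(Rational(-206493, 3860), Add(-62, Mul(-4, I))))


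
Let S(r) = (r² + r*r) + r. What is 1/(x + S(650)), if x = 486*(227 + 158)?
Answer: 1/1032760 ≈ 9.6828e-7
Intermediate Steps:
S(r) = r + 2*r² (S(r) = (r² + r²) + r = 2*r² + r = r + 2*r²)
x = 187110 (x = 486*385 = 187110)
1/(x + S(650)) = 1/(187110 + 650*(1 + 2*650)) = 1/(187110 + 650*(1 + 1300)) = 1/(187110 + 650*1301) = 1/(187110 + 845650) = 1/1032760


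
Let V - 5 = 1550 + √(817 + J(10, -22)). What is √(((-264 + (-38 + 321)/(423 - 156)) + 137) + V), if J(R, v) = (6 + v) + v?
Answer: √(101876253 + 71289*√779)/267 ≈ 38.170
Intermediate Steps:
J(R, v) = 6 + 2*v
V = 1555 + √779 (V = 5 + (1550 + √(817 + (6 + 2*(-22)))) = 5 + (1550 + √(817 + (6 - 44))) = 5 + (1550 + √(817 - 38)) = 5 + (1550 + √779) = 1555 + √779 ≈ 1582.9)
√(((-264 + (-38 + 321)/(423 - 156)) + 137) + V) = √(((-264 + (-38 + 321)/(423 - 156)) + 137) + (1555 + √779)) = √(((-264 + 283/267) + 137) + (1555 + √779)) = √((-70205/267 + 137) + (1555 + √779)) = √(-33626/267 + (1555 + √779)) = √(381559/267 + √779)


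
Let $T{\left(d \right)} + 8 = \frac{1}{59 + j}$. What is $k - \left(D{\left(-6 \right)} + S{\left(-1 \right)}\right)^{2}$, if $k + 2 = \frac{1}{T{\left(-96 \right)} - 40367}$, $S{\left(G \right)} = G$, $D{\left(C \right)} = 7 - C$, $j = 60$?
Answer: $- \frac{701475223}{4804624} \approx -146.0$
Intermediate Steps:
$T{\left(d \right)} = - \frac{951}{119}$ ($T{\left(d \right)} = -8 + \frac{1}{59 + 60} = -8 + \frac{1}{119} = - \frac{951}{119}$)
$k = - \frac{9609367}{4804624}$ ($k = -2 + \frac{1}{- \frac{951}{119} - 40367} = -2 + \frac{1}{- \frac{4804624}{119}} = -2 - \frac{119}{4804624} = - \frac{9609367}{4804624} \approx -2.0$)
$k - \left(D{\left(-6 \right)} + S{\left(-1 \right)}\right)^{2} = - \frac{9609367}{4804624} - \left(\left(7 - -6\right) - 1\right)^{2} = - \frac{9609367}{4804624} - \left(\left(7 + 6\right) - 1\right)^{2} = - \frac{9609367}{4804624} - \left(13 - 1\right)^{2} = - \frac{9609367}{4804624} - 12^{2} = - \frac{9609367}{4804624} - 144 = - \frac{701475223}{4804624}$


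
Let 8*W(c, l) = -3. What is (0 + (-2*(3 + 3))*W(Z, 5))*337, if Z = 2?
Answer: 3033/2 ≈ 1516.5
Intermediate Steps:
W(c, l) = -3/8 (W(c, l) = (⅛)*(-3) = -3/8)
(0 + (-2*(3 + 3))*W(Z, 5))*337 = (0 - 2*(3 + 3)*(-3/8))*337 = (0 - 2*6*(-3/8))*337 = (0 - 12*(-3/8))*337 = (0 + 9/2)*337 = (9/2)*337 = 3033/2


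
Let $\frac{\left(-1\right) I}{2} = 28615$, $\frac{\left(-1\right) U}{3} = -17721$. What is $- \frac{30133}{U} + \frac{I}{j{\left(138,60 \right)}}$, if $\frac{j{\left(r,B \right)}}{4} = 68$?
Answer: $- \frac{1525357333}{7230168} \approx -210.97$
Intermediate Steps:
$U = 53163$ ($U = \left(-3\right) \left(-17721\right) = 53163$)
$j{\left(r,B \right)} = 272$ ($j{\left(r,B \right)} = 4 \cdot 68 = 272$)
$I = -57230$ ($I = \left(-2\right) 28615 = -57230$)
$- \frac{30133}{U} + \frac{I}{j{\left(138,60 \right)}} = - \frac{30133}{53163} - \frac{57230}{272} = \left(-30133\right) \frac{1}{53163} - \frac{28615}{136} = - \frac{30133}{53163} - \frac{28615}{136} = - \frac{1525357333}{7230168}$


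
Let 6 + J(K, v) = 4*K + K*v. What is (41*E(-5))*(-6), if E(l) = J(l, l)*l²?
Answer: 6150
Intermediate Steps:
J(K, v) = -6 + 4*K + K*v (J(K, v) = -6 + (4*K + K*v) = -6 + 4*K + K*v)
E(l) = l²*(-6 + l² + 4*l) (E(l) = (-6 + 4*l + l*l)*l² = (-6 + 4*l + l²)*l² = (-6 + l² + 4*l)*l² = l²*(-6 + l² + 4*l))
(41*E(-5))*(-6) = (41*((-5)²*(-6 + (-5)² + 4*(-5))))*(-6) = (41*(25*(-6 + 25 - 20)))*(-6) = (41*(25*(-1)))*(-6) = (41*(-25))*(-6) = -1025*(-6) = 6150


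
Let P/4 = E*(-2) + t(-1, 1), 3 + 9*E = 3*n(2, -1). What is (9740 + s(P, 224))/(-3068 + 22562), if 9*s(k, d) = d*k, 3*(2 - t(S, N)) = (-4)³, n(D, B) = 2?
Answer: 161954/263169 ≈ 0.61540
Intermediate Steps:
t(S, N) = 70/3 (t(S, N) = 2 - ⅓*(-4)³ = 2 - ⅓*(-64) = 2 + 64/3 = 70/3)
E = ⅓ (E = -⅓ + (3*2)/9 = -⅓ + (⅑)*6 = -⅓ + ⅔ = ⅓ ≈ 0.33333)
P = 272/3 (P = 4*((⅓)*(-2) + 70/3) = 4*(-⅔ + 70/3) = 4*(68/3) = 272/3 ≈ 90.667)
s(k, d) = d*k/9 (s(k, d) = (d*k)/9 = d*k/9)
(9740 + s(P, 224))/(-3068 + 22562) = (9740 + (⅑)*224*(272/3))/(-3068 + 22562) = (9740 + 60928/27)/19494 = (323908/27)*(1/19494) = 161954/263169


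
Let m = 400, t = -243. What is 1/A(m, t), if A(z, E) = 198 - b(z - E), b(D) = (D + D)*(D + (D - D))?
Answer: -1/826700 ≈ -1.2096e-6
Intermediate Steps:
b(D) = 2*D² (b(D) = (2*D)*(D + 0) = (2*D)*D = 2*D²)
A(z, E) = 198 - 2*(z - E)²
1/A(m, t) = 1/(198 - 2*(-243 - 1*400)²) = 1/(198 - 2*(-243 - 400)²) = 1/(198 - 2*(-643)²) = 1/(198 - 2*413449) = 1/(198 - 826898) = 1/(-826700) = -1/826700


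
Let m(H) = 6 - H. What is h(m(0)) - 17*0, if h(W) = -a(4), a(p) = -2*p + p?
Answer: 4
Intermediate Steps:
a(p) = -p
h(W) = 4 (h(W) = -(-1)*4 = -1*(-4) = 4)
h(m(0)) - 17*0 = 4 - 17*0 = 4 + 0 = 4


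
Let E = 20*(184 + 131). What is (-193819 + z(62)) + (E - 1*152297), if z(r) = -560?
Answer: -340376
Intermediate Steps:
E = 6300 (E = 20*315 = 6300)
(-193819 + z(62)) + (E - 1*152297) = (-193819 - 560) + (6300 - 1*152297) = -194379 + (6300 - 152297) = -194379 - 145997 = -340376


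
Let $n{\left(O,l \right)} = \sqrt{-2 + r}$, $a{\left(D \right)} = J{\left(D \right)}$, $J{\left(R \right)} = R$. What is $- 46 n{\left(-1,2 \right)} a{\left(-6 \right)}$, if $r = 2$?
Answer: $0$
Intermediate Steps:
$a{\left(D \right)} = D$
$n{\left(O,l \right)} = 0$ ($n{\left(O,l \right)} = \sqrt{-2 + 2} = \sqrt{0} = 0$)
$- 46 n{\left(-1,2 \right)} a{\left(-6 \right)} = \left(-46\right) 0 \left(-6\right) = 0 \left(-6\right) = 0$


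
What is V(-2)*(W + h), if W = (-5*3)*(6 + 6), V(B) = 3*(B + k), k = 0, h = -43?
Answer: 1338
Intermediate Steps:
V(B) = 3*B (V(B) = 3*(B + 0) = 3*B)
W = -180 (W = -15*12 = -180)
V(-2)*(W + h) = (3*(-2))*(-180 - 43) = -6*(-223) = 1338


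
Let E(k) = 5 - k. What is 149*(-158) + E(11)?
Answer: -23548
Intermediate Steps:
149*(-158) + E(11) = 149*(-158) + (5 - 1*11) = -23542 + (5 - 11) = -23542 - 6 = -23548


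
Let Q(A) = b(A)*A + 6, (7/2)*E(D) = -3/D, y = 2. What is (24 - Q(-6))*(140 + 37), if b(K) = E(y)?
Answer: 19116/7 ≈ 2730.9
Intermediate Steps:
E(D) = -6/(7*D) (E(D) = 2*(-3/D)/7 = -6/(7*D))
b(K) = -3/7 (b(K) = -6/7/2 = -6/7*1/2 = -3/7)
Q(A) = 6 - 3*A/7 (Q(A) = -3*A/7 + 6 = 6 - 3*A/7)
(24 - Q(-6))*(140 + 37) = (24 - (6 - 3/7*(-6)))*(140 + 37) = (24 - (6 + 18/7))*177 = (24 - 1*60/7)*177 = (24 - 60/7)*177 = (108/7)*177 = 19116/7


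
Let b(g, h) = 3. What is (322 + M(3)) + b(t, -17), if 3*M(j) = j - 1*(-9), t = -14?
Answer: 329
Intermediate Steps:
M(j) = 3 + j/3 (M(j) = (j - 1*(-9))/3 = (j + 9)/3 = (9 + j)/3 = 3 + j/3)
(322 + M(3)) + b(t, -17) = (322 + (3 + (1/3)*3)) + 3 = (322 + (3 + 1)) + 3 = (322 + 4) + 3 = 326 + 3 = 329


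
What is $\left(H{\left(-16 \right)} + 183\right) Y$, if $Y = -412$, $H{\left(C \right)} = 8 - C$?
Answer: $-85284$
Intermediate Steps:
$\left(H{\left(-16 \right)} + 183\right) Y = \left(\left(8 - -16\right) + 183\right) \left(-412\right) = \left(\left(8 + 16\right) + 183\right) \left(-412\right) = \left(24 + 183\right) \left(-412\right) = 207 \left(-412\right) = -85284$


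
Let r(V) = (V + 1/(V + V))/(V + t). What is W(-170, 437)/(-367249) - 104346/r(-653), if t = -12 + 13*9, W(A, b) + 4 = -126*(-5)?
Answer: -831086506888262/9490815907 ≈ -87568.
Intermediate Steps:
W(A, b) = 626 (W(A, b) = -4 - 126*(-5) = -4 + 630 = 626)
t = 105 (t = -12 + 117 = 105)
r(V) = (V + 1/(2*V))/(105 + V) (r(V) = (V + 1/(V + V))/(V + 105) = (V + 1/(2*V))/(105 + V))
W(-170, 437)/(-367249) - 104346/r(-653) = 626/(-367249) - 104346*(-653*(105 - 653)/(½ + (-653)²)) = 626*(-1/367249) - 104346*357844/(½ + 426409) = -626/367249 - 104346/((-1/653*(-1/548)*852819/2)) = -626/367249 - 104346/852819/715688 = -626/367249 - 104346*715688/852819 = -626/367249 - 2263005456/25843 = -831086506888262/9490815907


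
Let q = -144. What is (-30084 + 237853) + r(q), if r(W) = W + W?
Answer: 207481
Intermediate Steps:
r(W) = 2*W
(-30084 + 237853) + r(q) = (-30084 + 237853) + 2*(-144) = 207769 - 288 = 207481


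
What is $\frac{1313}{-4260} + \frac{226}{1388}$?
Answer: $- \frac{214921}{1478220} \approx -0.14539$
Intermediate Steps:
$\frac{1313}{-4260} + \frac{226}{1388} = 1313 \left(- \frac{1}{4260}\right) + 226 \cdot \frac{1}{1388} = - \frac{1313}{4260} + \frac{113}{694} = - \frac{214921}{1478220}$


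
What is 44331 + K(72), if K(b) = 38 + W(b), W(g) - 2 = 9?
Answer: 44380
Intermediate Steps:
W(g) = 11 (W(g) = 2 + 9 = 11)
K(b) = 49 (K(b) = 38 + 11 = 49)
44331 + K(72) = 44331 + 49 = 44380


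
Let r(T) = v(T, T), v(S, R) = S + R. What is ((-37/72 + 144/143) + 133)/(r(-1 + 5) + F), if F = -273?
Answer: -274889/545688 ≈ -0.50375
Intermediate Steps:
v(S, R) = R + S
r(T) = 2*T (r(T) = T + T = 2*T)
((-37/72 + 144/143) + 133)/(r(-1 + 5) + F) = ((-37/72 + 144/143) + 133)/(2*(-1 + 5) - 273) = ((-37*1/72 + 144*(1/143)) + 133)/(2*4 - 273) = ((-37/72 + 144/143) + 133)/(8 - 273) = (5077/10296 + 133)/(-265) = (1374445/10296)*(-1/265) = -274889/545688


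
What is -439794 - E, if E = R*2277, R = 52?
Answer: -558198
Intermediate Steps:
E = 118404 (E = 52*2277 = 118404)
-439794 - E = -439794 - 1*118404 = -439794 - 118404 = -558198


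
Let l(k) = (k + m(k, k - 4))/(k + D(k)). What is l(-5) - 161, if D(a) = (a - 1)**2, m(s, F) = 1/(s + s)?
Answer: -49961/310 ≈ -161.16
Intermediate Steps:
m(s, F) = 1/(2*s)
D(a) = (-1 + a)**2
l(k) = (k + 1/(2*k))/(k + (-1 + k)**2)
l(-5) - 161 = (1/2 + (-5)**2)/((-5)*(-5 + (-1 - 5)**2)) - 161 = -(1/2 + 25)/(5*(-5 + (-6)**2)) - 161 = -1/5*51/2/(-5 + 36) - 161 = -1/5*51/2/31 - 161 = -1/5*1/31*51/2 - 161 = -51/310 - 161 = -49961/310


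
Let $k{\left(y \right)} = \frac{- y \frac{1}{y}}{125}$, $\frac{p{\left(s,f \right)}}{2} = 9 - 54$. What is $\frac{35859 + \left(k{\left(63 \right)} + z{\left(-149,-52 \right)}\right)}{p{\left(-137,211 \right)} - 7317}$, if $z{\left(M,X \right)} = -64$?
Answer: $- \frac{1491458}{308625} \approx -4.8326$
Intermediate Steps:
$p{\left(s,f \right)} = -90$ ($p{\left(s,f \right)} = 2 \left(9 - 54\right) = 2 \left(-45\right) = -90$)
$k{\left(y \right)} = - \frac{1}{125}$ ($k{\left(y \right)} = \left(-1\right) \frac{1}{125} = - \frac{1}{125}$)
$\frac{35859 + \left(k{\left(63 \right)} + z{\left(-149,-52 \right)}\right)}{p{\left(-137,211 \right)} - 7317} = \frac{35859 - \frac{8001}{125}}{-90 - 7317} = \frac{35859 - \frac{8001}{125}}{-7407} = \frac{4474374}{125} \left(- \frac{1}{7407}\right) = - \frac{1491458}{308625}$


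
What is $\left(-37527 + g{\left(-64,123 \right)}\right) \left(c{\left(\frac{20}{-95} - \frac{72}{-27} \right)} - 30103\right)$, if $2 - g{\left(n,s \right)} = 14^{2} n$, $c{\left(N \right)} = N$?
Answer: $\frac{14286892037}{19} \approx 7.5194 \cdot 10^{8}$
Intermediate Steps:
$g{\left(n,s \right)} = 2 - 196 n$ ($g{\left(n,s \right)} = 2 - 14^{2} n = 2 - 196 n$)
$\left(-37527 + g{\left(-64,123 \right)}\right) \left(c{\left(\frac{20}{-95} - \frac{72}{-27} \right)} - 30103\right) = \left(-37527 + \left(2 - -12544\right)\right) \left(\left(\frac{20}{-95} - \frac{72}{-27}\right) - 30103\right) = \left(-37527 + \left(2 + 12544\right)\right) \left(\left(20 \left(- \frac{1}{95}\right) - - \frac{8}{3}\right) - 30103\right) = \left(-37527 + 12546\right) \left(\left(- \frac{4}{19} + \frac{8}{3}\right) - 30103\right) = - 24981 \left(\frac{140}{57} - 30103\right) = \left(-24981\right) \left(- \frac{1715731}{57}\right) = \frac{14286892037}{19}$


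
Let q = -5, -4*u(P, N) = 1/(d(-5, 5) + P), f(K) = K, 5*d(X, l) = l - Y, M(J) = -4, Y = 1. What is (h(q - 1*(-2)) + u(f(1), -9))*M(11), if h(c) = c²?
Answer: -319/9 ≈ -35.444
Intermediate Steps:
d(X, l) = -⅕ + l/5 (d(X, l) = (l - 1*1)/5 = (l - 1)/5 = (-1 + l)/5 = -⅕ + l/5)
u(P, N) = -1/(4*(⅘ + P)) (u(P, N) = -1/(4*((-⅕ + (⅕)*5) + P)) = -1/(4*((-⅕ + 1) + P)) = -1/(4*(⅘ + P)))
(h(q - 1*(-2)) + u(f(1), -9))*M(11) = ((-5 - 1*(-2))² - 5/(16 + 20*1))*(-4) = ((-5 + 2)² - 5/(16 + 20))*(-4) = ((-3)² - 5/36)*(-4) = (9 - 5*1/36)*(-4) = (9 - 5/36)*(-4) = (319/36)*(-4) = -319/9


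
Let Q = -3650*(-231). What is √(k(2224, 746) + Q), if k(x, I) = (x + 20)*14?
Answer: 3*√97174 ≈ 935.18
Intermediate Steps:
k(x, I) = 280 + 14*x (k(x, I) = (20 + x)*14 = 280 + 14*x)
Q = 843150
√(k(2224, 746) + Q) = √((280 + 14*2224) + 843150) = √((280 + 31136) + 843150) = √(31416 + 843150) = √874566 = 3*√97174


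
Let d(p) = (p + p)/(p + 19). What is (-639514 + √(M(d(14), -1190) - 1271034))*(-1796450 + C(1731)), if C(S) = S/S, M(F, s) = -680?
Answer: 1148854285786 - 1796449*I*√1271714 ≈ 1.1489e+12 - 2.0259e+9*I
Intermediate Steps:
d(p) = 2*p/(19 + p) (d(p) = (2*p)/(19 + p) = 2*p/(19 + p))
C(S) = 1
(-639514 + √(M(d(14), -1190) - 1271034))*(-1796450 + C(1731)) = (-639514 + √(-680 - 1271034))*(-1796450 + 1) = (-639514 + √(-1271714))*(-1796449) = (-639514 + I*√1271714)*(-1796449) = 1148854285786 - 1796449*I*√1271714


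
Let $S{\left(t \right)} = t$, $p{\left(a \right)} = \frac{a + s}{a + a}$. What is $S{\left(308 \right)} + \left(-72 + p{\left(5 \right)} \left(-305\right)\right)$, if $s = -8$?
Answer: $\frac{655}{2} \approx 327.5$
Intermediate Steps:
$p{\left(a \right)} = \frac{-8 + a}{2 a}$ ($p{\left(a \right)} = \frac{a - 8}{a + a} = \frac{-8 + a}{2 a}$)
$S{\left(308 \right)} + \left(-72 + p{\left(5 \right)} \left(-305\right)\right) = 308 - \left(72 - \frac{-8 + 5}{2 \cdot 5} \left(-305\right)\right) = 308 - \left(72 - \frac{1}{2} \cdot \frac{1}{5} \left(-3\right) \left(-305\right)\right) = 308 - - \frac{39}{2} = 308 + \left(-72 + \frac{183}{2}\right) = 308 + \frac{39}{2} = \frac{655}{2}$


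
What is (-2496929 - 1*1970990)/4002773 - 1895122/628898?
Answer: -5197804248284/1258667967077 ≈ -4.1296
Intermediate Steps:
(-2496929 - 1*1970990)/4002773 - 1895122/628898 = (-2496929 - 1970990)*(1/4002773) - 1895122*1/628898 = -4467919*1/4002773 - 947561/314449 = -4467919/4002773 - 947561/314449 = -5197804248284/1258667967077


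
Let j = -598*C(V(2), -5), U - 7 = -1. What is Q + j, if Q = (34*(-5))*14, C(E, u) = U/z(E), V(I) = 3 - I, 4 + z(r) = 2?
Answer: -586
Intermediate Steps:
U = 6 (U = 7 - 1 = 6)
z(r) = -2 (z(r) = -4 + 2 = -2)
C(E, u) = -3 (C(E, u) = 6/(-2) = 6*(-½) = -3)
j = 1794 (j = -598*(-3) = 1794)
Q = -2380 (Q = -170*14 = -2380)
Q + j = -2380 + 1794 = -586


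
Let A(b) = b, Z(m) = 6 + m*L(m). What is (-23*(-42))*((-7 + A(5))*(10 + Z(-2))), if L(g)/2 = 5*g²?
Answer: 123648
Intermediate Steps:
L(g) = 10*g² (L(g) = 2*(5*g²) = 10*g²)
Z(m) = 6 + 10*m³ (Z(m) = 6 + m*(10*m²) = 6 + 10*m³)
(-23*(-42))*((-7 + A(5))*(10 + Z(-2))) = (-23*(-42))*((-7 + 5)*(10 + (6 + 10*(-2)³))) = 966*(-2*(10 + (6 + 10*(-8)))) = 966*(-2*(10 + (6 - 80))) = 966*(-2*(10 - 74)) = 966*(-2*(-64)) = 966*128 = 123648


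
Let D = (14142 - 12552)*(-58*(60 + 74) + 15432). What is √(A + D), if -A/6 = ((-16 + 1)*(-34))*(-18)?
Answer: 4*√764655 ≈ 3497.8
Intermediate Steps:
D = 12179400 (D = 1590*(-58*134 + 15432) = 1590*(-7772 + 15432) = 1590*7660 = 12179400)
A = 55080 (A = -6*(-16 + 1)*(-34)*(-18) = -6*(-15*(-34))*(-18) = -3060*(-18) = -6*(-9180) = 55080)
√(A + D) = √(55080 + 12179400) = √12234480 = 4*√764655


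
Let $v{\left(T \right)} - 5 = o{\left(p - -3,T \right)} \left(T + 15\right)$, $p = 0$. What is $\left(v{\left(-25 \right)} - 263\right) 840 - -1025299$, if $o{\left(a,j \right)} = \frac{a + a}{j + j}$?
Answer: $809587$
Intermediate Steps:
$o{\left(a,j \right)} = \frac{a}{j}$ ($o{\left(a,j \right)} = \frac{2 a}{2 j} = 2 a \frac{1}{2 j} = \frac{a}{j}$)
$v{\left(T \right)} = 5 + \frac{3 \left(15 + T\right)}{T}$ ($v{\left(T \right)} = 5 + \frac{0 - -3}{T} \left(T + 15\right) = 5 + \frac{0 + 3}{T} \left(15 + T\right) = 5 + \frac{3}{T} \left(15 + T\right) = 5 + \frac{3 \left(15 + T\right)}{T}$)
$\left(v{\left(-25 \right)} - 263\right) 840 - -1025299 = \left(\left(8 + \frac{45}{-25}\right) - 263\right) 840 - -1025299 = \left(\left(8 + 45 \left(- \frac{1}{25}\right)\right) - 263\right) 840 + 1025299 = \left(\left(8 - \frac{9}{5}\right) - 263\right) 840 + 1025299 = \left(\frac{31}{5} - 263\right) 840 + 1025299 = \left(- \frac{1284}{5}\right) 840 + 1025299 = -215712 + 1025299 = 809587$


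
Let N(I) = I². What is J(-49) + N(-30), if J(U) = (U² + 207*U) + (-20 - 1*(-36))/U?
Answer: -335274/49 ≈ -6842.3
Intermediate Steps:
J(U) = U² + 16/U + 207*U (J(U) = (U² + 207*U) + (-20 + 36)/U = (U² + 207*U) + 16/U = U² + 16/U + 207*U)
J(-49) + N(-30) = (16 + (-49)²*(207 - 49))/(-49) + (-30)² = -(16 + 2401*158)/49 + 900 = -(16 + 379358)/49 + 900 = -1/49*379374 + 900 = -379374/49 + 900 = -335274/49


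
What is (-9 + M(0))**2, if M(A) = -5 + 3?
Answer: 121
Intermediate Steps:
M(A) = -2
(-9 + M(0))**2 = (-9 - 2)**2 = (-11)**2 = 121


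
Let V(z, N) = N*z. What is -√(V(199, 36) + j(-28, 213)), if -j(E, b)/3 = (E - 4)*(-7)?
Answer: -2*√1623 ≈ -80.573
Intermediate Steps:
j(E, b) = -84 + 21*E (j(E, b) = -3*(E - 4)*(-7) = -3*(-4 + E)*(-7) = -3*(28 - 7*E) = -84 + 21*E)
-√(V(199, 36) + j(-28, 213)) = -√(36*199 + (-84 + 21*(-28))) = -√(7164 + (-84 - 588)) = -√(7164 - 672) = -√6492 = -2*√1623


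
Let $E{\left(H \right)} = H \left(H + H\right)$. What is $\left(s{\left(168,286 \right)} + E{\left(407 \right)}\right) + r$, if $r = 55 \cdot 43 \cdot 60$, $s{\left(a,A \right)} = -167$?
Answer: $473031$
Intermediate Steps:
$E{\left(H \right)} = 2 H^{2}$ ($E{\left(H \right)} = H 2 H = 2 H^{2}$)
$r = 141900$ ($r = 2365 \cdot 60 = 141900$)
$\left(s{\left(168,286 \right)} + E{\left(407 \right)}\right) + r = \left(-167 + 2 \cdot 407^{2}\right) + 141900 = \left(-167 + 2 \cdot 165649\right) + 141900 = \left(-167 + 331298\right) + 141900 = 331131 + 141900 = 473031$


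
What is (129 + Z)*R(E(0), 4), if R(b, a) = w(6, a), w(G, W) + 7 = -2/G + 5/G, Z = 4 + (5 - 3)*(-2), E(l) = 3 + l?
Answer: -1677/2 ≈ -838.50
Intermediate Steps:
Z = 0 (Z = 4 + 2*(-2) = 4 - 4 = 0)
w(G, W) = -7 + 3/G (w(G, W) = -7 + (-2/G + 5/G) = -7 + 3/G)
R(b, a) = -13/2 (R(b, a) = -7 + 3/6 = -7 + 3*(⅙) = -7 + ½ = -13/2)
(129 + Z)*R(E(0), 4) = (129 + 0)*(-13/2) = 129*(-13/2) = -1677/2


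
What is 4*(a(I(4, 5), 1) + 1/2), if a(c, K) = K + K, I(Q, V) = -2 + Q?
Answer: 10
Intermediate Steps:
a(c, K) = 2*K
4*(a(I(4, 5), 1) + 1/2) = 4*(2*1 + 1/2) = 4*(2 + ½) = 4*(5/2) = 10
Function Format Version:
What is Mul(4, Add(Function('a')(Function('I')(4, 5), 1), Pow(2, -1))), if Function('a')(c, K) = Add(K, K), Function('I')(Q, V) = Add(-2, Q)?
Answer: 10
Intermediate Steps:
Function('a')(c, K) = Mul(2, K)
Mul(4, Add(Function('a')(Function('I')(4, 5), 1), Pow(2, -1))) = Mul(4, Add(Mul(2, 1), Pow(2, -1))) = Mul(4, Add(2, Rational(1, 2))) = Mul(4, Rational(5, 2)) = 10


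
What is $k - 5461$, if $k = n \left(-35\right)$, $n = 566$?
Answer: $-25271$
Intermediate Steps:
$k = -19810$ ($k = 566 \left(-35\right) = -19810$)
$k - 5461 = -19810 - 5461 = -25271$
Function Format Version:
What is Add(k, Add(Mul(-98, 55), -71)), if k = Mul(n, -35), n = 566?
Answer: -25271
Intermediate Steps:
k = -19810 (k = Mul(566, -35) = -19810)
Add(k, Add(Mul(-98, 55), -71)) = Add(-19810, Add(Mul(-98, 55), -71)) = Add(-19810, Add(-5390, -71)) = Add(-19810, -5461) = -25271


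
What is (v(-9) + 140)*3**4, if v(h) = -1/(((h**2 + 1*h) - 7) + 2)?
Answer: 759699/67 ≈ 11339.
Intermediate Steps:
v(h) = -1/(-5 + h + h**2) (v(h) = -1/(((h**2 + h) - 7) + 2) = -1/(((h + h**2) - 7) + 2) = -1/((-7 + h + h**2) + 2) = -1/(-5 + h + h**2))
(v(-9) + 140)*3**4 = (-1/(-5 - 9 + (-9)**2) + 140)*3**4 = (-1/(-5 - 9 + 81) + 140)*81 = (-1/67 + 140)*81 = (9379/67)*81 = 759699/67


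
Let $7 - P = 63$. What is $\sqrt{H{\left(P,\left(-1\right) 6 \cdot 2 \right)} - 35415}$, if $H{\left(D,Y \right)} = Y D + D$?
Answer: $i \sqrt{34799} \approx 186.54 i$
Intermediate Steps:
$P = -56$ ($P = 7 - 63 = -56$)
$H{\left(D,Y \right)} = D + D Y$ ($H{\left(D,Y \right)} = D Y + D = D + D Y$)
$\sqrt{H{\left(P,\left(-1\right) 6 \cdot 2 \right)} - 35415} = \sqrt{- 56 \left(1 + \left(-1\right) 6 \cdot 2\right) - 35415} = \sqrt{- 56 \left(1 - 12\right) - 35415} = \sqrt{\left(-56\right) \left(-11\right) - 35415} = \sqrt{616 - 35415} = \sqrt{-34799} = i \sqrt{34799}$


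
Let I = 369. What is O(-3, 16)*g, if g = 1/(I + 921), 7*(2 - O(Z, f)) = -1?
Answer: 1/602 ≈ 0.0016611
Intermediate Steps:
O(Z, f) = 15/7 (O(Z, f) = 2 - 1/7*(-1) = 2 + 1/7 = 15/7)
g = 1/1290 (g = 1/(369 + 921) = 1/1290 ≈ 0.00077519)
O(-3, 16)*g = (15/7)*(1/1290) = 1/602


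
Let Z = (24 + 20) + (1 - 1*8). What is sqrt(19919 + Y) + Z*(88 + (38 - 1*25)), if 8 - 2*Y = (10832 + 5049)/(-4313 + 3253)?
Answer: 3737 + sqrt(22393899730)/1060 ≈ 3878.2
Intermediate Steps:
Z = 37 (Z = 44 + (1 - 8) = 44 - 7 = 37)
Y = 24361/2120 (Y = 4 - (10832 + 5049)/(2*(-4313 + 3253)) = 4 - 15881/(2*(-1060)) = 4 - 15881*(-1)/(2*1060) = 4 - 1/2*(-15881/1060) = 4 + 15881/2120 = 24361/2120 ≈ 11.491)
sqrt(19919 + Y) + Z*(88 + (38 - 1*25)) = sqrt(19919 + 24361/2120) + 37*(88 + (38 - 1*25)) = sqrt(42252641/2120) + 37*(88 + (38 - 25)) = sqrt(22393899730)/1060 + 37*(88 + 13) = sqrt(22393899730)/1060 + 37*101 = sqrt(22393899730)/1060 + 3737 = 3737 + sqrt(22393899730)/1060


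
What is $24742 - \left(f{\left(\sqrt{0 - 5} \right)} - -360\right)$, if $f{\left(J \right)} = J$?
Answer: $24382 - i \sqrt{5} \approx 24382.0 - 2.2361 i$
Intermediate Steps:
$24742 - \left(f{\left(\sqrt{0 - 5} \right)} - -360\right) = 24742 - \left(\sqrt{0 - 5} - -360\right) = 24742 - \left(\sqrt{-5} + 360\right) = 24742 - \left(i \sqrt{5} + 360\right) = 24742 - \left(360 + i \sqrt{5}\right) = 24382 - i \sqrt{5}$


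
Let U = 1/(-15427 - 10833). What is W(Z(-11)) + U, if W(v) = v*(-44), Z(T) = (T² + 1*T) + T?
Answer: -114388561/26260 ≈ -4356.0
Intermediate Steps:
Z(T) = T² + 2*T (Z(T) = (T² + T) + T = (T + T²) + T = T² + 2*T)
W(v) = -44*v
U = -1/26260 (U = 1/(-26260) = -1/26260 ≈ -3.8081e-5)
W(Z(-11)) + U = -(-484)*(2 - 11) - 1/26260 = -(-484)*(-9) - 1/26260 = -44*99 - 1/26260 = -4356 - 1/26260 = -114388561/26260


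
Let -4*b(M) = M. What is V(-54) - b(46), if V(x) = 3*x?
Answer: -301/2 ≈ -150.50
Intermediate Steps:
b(M) = -M/4
V(-54) - b(46) = 3*(-54) - (-1)*46/4 = -162 - 1*(-23/2) = -162 + 23/2 = -301/2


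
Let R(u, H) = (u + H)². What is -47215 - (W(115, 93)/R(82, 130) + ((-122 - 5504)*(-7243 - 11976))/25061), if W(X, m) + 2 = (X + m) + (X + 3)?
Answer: -14509961294265/281585396 ≈ -51530.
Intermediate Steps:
W(X, m) = 1 + m + 2*X (W(X, m) = -2 + ((X + m) + (X + 3)) = -2 + ((X + m) + (3 + X)) = -2 + (3 + m + 2*X) = 1 + m + 2*X)
R(u, H) = (H + u)²
-47215 - (W(115, 93)/R(82, 130) + ((-122 - 5504)*(-7243 - 11976))/25061) = -47215 - ((1 + 93 + 2*115)/((130 + 82)²) + ((-122 - 5504)*(-7243 - 11976))/25061) = -47215 - ((1 + 93 + 230)/(212²) - 5626*(-19219)*(1/25061)) = -47215 - (324/44944 + 108126094*(1/25061)) = -47215 - (324*(1/44944) + 108126094/25061) = -47215 - (81/11236 + 108126094/25061) = -47215 - 1*1214906822125/281585396 = -47215 - 1214906822125/281585396 = -14509961294265/281585396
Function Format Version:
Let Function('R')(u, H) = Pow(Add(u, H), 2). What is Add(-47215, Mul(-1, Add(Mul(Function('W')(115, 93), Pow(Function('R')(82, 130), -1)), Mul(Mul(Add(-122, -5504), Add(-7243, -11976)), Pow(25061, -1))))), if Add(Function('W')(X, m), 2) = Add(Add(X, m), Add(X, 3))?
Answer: Rational(-14509961294265, 281585396) ≈ -51530.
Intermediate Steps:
Function('W')(X, m) = Add(1, m, Mul(2, X)) (Function('W')(X, m) = Add(-2, Add(Add(X, m), Add(X, 3))) = Add(-2, Add(Add(X, m), Add(3, X))) = Add(-2, Add(3, m, Mul(2, X))) = Add(1, m, Mul(2, X)))
Function('R')(u, H) = Pow(Add(H, u), 2)
Add(-47215, Mul(-1, Add(Mul(Function('W')(115, 93), Pow(Function('R')(82, 130), -1)), Mul(Mul(Add(-122, -5504), Add(-7243, -11976)), Pow(25061, -1))))) = Add(-47215, Mul(-1, Add(Mul(Add(1, 93, Mul(2, 115)), Pow(Pow(Add(130, 82), 2), -1)), Mul(Mul(Add(-122, -5504), Add(-7243, -11976)), Pow(25061, -1))))) = Add(-47215, Mul(-1, Add(Mul(Add(1, 93, 230), Pow(Pow(212, 2), -1)), Mul(Mul(-5626, -19219), Rational(1, 25061))))) = Add(-47215, Mul(-1, Add(Mul(324, Pow(44944, -1)), Mul(108126094, Rational(1, 25061))))) = Add(-47215, Mul(-1, Add(Mul(324, Rational(1, 44944)), Rational(108126094, 25061)))) = Add(-47215, Mul(-1, Add(Rational(81, 11236), Rational(108126094, 25061)))) = Add(-47215, Mul(-1, Rational(1214906822125, 281585396))) = Add(-47215, Rational(-1214906822125, 281585396)) = Rational(-14509961294265, 281585396)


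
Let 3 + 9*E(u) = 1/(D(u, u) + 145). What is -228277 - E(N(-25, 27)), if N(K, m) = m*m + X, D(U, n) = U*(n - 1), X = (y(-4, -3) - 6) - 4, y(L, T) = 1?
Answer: -1063866284251/4660425 ≈ -2.2828e+5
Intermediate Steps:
X = -9 (X = (1 - 6) - 4 = -5 - 4 = -9)
D(U, n) = U*(-1 + n)
N(K, m) = -9 + m**2 (N(K, m) = m*m - 9 = m**2 - 9 = -9 + m**2)
E(u) = -1/3 + 1/(9*(145 + u*(-1 + u))) (E(u) = -1/3 + 1/(9*(u*(-1 + u) + 145)) = -1/3 + 1/(9*(145 + u*(-1 + u))))
-228277 - E(N(-25, 27)) = -228277 - (-434 - 3*(-9 + 27**2)*(-1 + (-9 + 27**2)))/(9*(145 + (-9 + 27**2)*(-1 + (-9 + 27**2)))) = -228277 - (-434 - 3*(-9 + 729)*(-1 + (-9 + 729)))/(9*(145 + (-9 + 729)*(-1 + (-9 + 729)))) = -228277 - (-434 - 3*720*(-1 + 720))/(9*(145 + 720*(-1 + 720))) = -228277 - (-434 - 3*720*719)/(9*(145 + 720*719)) = -228277 - (-434 - 1553040)/(9*(145 + 517680)) = -228277 - (-1553474)/(9*517825) = -228277 - 1*(-1553474/4660425) = -228277 + 1553474/4660425 = -1063866284251/4660425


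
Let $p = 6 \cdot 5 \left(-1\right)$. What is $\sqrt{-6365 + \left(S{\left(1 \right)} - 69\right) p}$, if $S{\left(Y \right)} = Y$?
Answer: $5 i \sqrt{173} \approx 65.765 i$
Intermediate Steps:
$p = -30$ ($p = 30 \left(-1\right) = -30$)
$\sqrt{-6365 + \left(S{\left(1 \right)} - 69\right) p} = \sqrt{-6365 + \left(1 - 69\right) \left(-30\right)} = \sqrt{-6365 - -2040} = \sqrt{-6365 + 2040} = \sqrt{-4325} = 5 i \sqrt{173}$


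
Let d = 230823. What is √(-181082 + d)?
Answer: √49741 ≈ 223.03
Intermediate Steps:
√(-181082 + d) = √(-181082 + 230823) = √49741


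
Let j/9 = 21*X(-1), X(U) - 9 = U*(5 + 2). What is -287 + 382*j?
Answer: 144109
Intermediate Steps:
X(U) = 9 + 7*U (X(U) = 9 + U*(5 + 2) = 9 + U*7 = 9 + 7*U)
j = 378 (j = 9*(21*(9 + 7*(-1))) = 9*(21*(9 - 7)) = 9*(21*2) = 9*42 = 378)
-287 + 382*j = -287 + 382*378 = -287 + 144396 = 144109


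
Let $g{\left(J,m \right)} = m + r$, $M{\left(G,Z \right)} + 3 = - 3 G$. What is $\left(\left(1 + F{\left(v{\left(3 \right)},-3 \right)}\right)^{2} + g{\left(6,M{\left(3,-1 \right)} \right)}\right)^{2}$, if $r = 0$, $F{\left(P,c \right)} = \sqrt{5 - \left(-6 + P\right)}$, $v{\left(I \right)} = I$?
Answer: $41 - 24 \sqrt{2} \approx 7.0589$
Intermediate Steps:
$F{\left(P,c \right)} = \sqrt{11 - P}$
$M{\left(G,Z \right)} = -3 - 3 G$
$g{\left(J,m \right)} = m$ ($g{\left(J,m \right)} = m + 0 = m$)
$\left(\left(1 + F{\left(v{\left(3 \right)},-3 \right)}\right)^{2} + g{\left(6,M{\left(3,-1 \right)} \right)}\right)^{2} = \left(\left(1 + \sqrt{11 - 3}\right)^{2} - 12\right)^{2} = \left(\left(1 + \sqrt{8}\right)^{2} - 12\right)^{2} = \left(\left(1 + 2 \sqrt{2}\right)^{2} - 12\right)^{2} = \left(-12 + \left(1 + 2 \sqrt{2}\right)^{2}\right)^{2}$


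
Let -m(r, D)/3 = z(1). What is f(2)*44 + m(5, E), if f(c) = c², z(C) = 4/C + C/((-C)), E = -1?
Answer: 167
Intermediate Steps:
z(C) = -1 + 4/C (z(C) = 4/C + C*(-1/C) = 4/C - 1 = -1 + 4/C)
m(r, D) = -9 (m(r, D) = -3*(4 - 1*1)/1 = -3*(4 - 1) = -3*3 = -9)
f(2)*44 + m(5, E) = 2²*44 - 9 = 4*44 - 9 = 176 - 9 = 167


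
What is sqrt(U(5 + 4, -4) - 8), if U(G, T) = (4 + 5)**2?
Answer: sqrt(73) ≈ 8.5440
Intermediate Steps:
U(G, T) = 81 (U(G, T) = 9**2 = 81)
sqrt(U(5 + 4, -4) - 8) = sqrt(81 - 8) = sqrt(73)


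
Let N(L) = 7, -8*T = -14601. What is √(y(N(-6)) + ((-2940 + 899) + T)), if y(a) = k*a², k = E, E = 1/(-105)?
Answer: I*√778830/60 ≈ 14.709*I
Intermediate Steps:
T = 14601/8 (T = -⅛*(-14601) = 14601/8 ≈ 1825.1)
E = -1/105 ≈ -0.0095238
k = -1/105 ≈ -0.0095238
y(a) = -a²/105
√(y(N(-6)) + ((-2940 + 899) + T)) = √(-1/105*7² + ((-2940 + 899) + 14601/8)) = √(-1/105*49 + (-2041 + 14601/8)) = √(-7/15 - 1727/8) = √(-25961/120) = I*√778830/60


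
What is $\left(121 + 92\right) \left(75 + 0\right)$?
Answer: $15975$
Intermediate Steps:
$\left(121 + 92\right) \left(75 + 0\right) = 213 \cdot 75 = 15975$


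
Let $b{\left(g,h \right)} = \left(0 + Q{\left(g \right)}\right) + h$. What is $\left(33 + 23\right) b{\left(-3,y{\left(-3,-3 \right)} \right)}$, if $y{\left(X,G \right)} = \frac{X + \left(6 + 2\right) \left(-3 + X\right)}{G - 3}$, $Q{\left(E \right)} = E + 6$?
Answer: $644$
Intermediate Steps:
$Q{\left(E \right)} = 6 + E$
$y{\left(X,G \right)} = \frac{-24 + 9 X}{-3 + G}$ ($y{\left(X,G \right)} = \frac{X + 8 \left(-3 + X\right)}{-3 + G} = \frac{X + \left(-24 + 8 X\right)}{-3 + G} = \frac{-24 + 9 X}{-3 + G}$)
$b{\left(g,h \right)} = 6 + g + h$ ($b{\left(g,h \right)} = \left(0 + \left(6 + g\right)\right) + h = \left(6 + g\right) + h = 6 + g + h$)
$\left(33 + 23\right) b{\left(-3,y{\left(-3,-3 \right)} \right)} = \left(33 + 23\right) \left(6 - 3 + \frac{3 \left(-8 + 3 \left(-3\right)\right)}{-3 - 3}\right) = 56 \left(6 - 3 + \frac{3 \left(-8 - 9\right)}{-6}\right) = 56 \left(6 - 3 + 3 \left(- \frac{1}{6}\right) \left(-17\right)\right) = 56 \left(6 - 3 + \frac{17}{2}\right) = 56 \cdot \frac{23}{2} = 644$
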